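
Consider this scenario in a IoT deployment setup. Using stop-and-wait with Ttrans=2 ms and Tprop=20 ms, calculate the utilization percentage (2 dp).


Given: Ttrans = 2 ms, Tprop = 20 ms
RTT = 2 * Tprop = 2 * 20 = 40 ms
U = Ttrans / (Ttrans + RTT)
U = 2 / (2 + 40)
U = 2 / 42 = 0.047619
U% = 4.76%

4.76


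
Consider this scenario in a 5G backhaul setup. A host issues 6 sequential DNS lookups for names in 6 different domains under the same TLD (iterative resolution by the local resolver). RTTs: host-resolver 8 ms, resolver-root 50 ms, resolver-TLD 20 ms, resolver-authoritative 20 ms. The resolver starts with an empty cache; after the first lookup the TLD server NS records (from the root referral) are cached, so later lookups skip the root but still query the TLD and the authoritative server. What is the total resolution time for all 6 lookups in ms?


Lookup 1 (cold cache): local + root + TLD + auth = 8 + 50 + 20 + 20 = 98 ms
Lookups 2..6 (TLD NS cached -> skip root; new domain -> still ask TLD and auth): local + TLD + auth = 8 + 20 + 20 = 48 ms each
Remaining 5 lookups: 5 * 48 = 240 ms
Total = 98 + 240 = 338 ms

338


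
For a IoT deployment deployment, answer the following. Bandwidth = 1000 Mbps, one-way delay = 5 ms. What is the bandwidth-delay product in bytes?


Given: bandwidth = 1000 Mbps, delay = 5 ms
BDP in bits = 1000 * 10^6 * 5 / 1000
BDP in bits = 5000000
BDP in bytes = 5000000 / 8 = 625000

625000


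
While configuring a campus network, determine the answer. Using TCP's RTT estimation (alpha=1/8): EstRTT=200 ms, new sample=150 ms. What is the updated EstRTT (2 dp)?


Given: EstRTT = 200 ms, SampleRTT = 150 ms, alpha = 1/8
New EstRTT = (1 - alpha) * EstRTT + alpha * SampleRTT
(7/8) * 200 = 175
(1/8) * 150 = 18.75
New EstRTT = 175 + 18.75 = 193.75 ms -> 193.75 ms (2 dp)

193.75


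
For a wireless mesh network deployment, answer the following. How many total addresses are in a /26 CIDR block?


Given: CIDR prefix /26
Host bits = 32 - 26 = 6
Total addresses = 2^6 = 64

64


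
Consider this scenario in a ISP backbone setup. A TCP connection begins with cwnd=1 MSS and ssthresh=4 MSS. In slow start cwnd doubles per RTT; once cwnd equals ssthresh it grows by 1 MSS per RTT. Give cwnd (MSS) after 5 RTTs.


RTT 0: cwnd = 1 MSS (initial)
RTT 1: cwnd = 2 MSS (slow start, doubled)
RTT 2: cwnd = 4 MSS (slow start, doubled)
RTT 3: cwnd = 5 MSS (congestion avoidance, +1)
RTT 4: cwnd = 6 MSS (congestion avoidance, +1)
RTT 5: cwnd = 7 MSS (congestion avoidance, +1)

7


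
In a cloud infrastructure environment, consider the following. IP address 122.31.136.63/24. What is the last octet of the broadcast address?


Given: IP = 122.31.136.63, prefix = /24
Host bits = 32 - 24 = 8
Network last octet = 63 AND mask = 0
Host part size = 2^8 - 1 = 255
Broadcast last octet = 0 OR 255 = 255

255


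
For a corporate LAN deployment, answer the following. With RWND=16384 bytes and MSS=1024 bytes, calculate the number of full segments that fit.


Given: RWND = 16384 bytes, MSS = 1024 bytes
Full segments = floor(RWND / MSS)
Full segments = floor(16384 / 1024)
Full segments = floor(16.0) = 16

16


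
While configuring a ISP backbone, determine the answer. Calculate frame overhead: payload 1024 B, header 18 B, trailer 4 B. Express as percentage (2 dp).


Given: payload = 1024 B, header = 18 B, trailer = 4 B
Overhead bytes = header + trailer = 18 + 4 = 22
Total frame = payload + overhead = 1024 + 22 = 1046
Overhead % = 22 / 1046 * 100 = 2.1033% -> 2.10% (2 dp)

2.10


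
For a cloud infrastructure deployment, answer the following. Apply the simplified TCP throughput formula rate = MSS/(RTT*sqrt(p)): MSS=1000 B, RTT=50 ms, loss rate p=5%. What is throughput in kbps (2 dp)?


Given: MSS = 1000 bytes, RTT = 50 ms, loss = 5%
RTT in seconds = 50 / 1000 = 0.05
Loss rate = 5% = 0.05
sqrt(loss) = sqrt(0.05) = 0.223606797750
Throughput (bytes/s) = 1000 / (0.05 * 0.223606797750) = 89442.7191
Throughput (kbps) = 89442.7191 * 8 / 1000 = 715.541753 -> 715.54 kbps (2 dp)

715.54


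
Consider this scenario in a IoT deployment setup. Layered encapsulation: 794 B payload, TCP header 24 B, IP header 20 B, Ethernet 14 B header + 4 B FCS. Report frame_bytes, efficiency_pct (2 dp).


TCP segment = 794 + 24 = 818 B
IP packet = 818 + 20 = 838 B
Ethernet frame = 838 + 14 + 4 = 856 B
Efficiency = app / frame = 794 / 856 = 0.927570 = 92.7570% -> 92.76% (2 dp)

856, 92.76


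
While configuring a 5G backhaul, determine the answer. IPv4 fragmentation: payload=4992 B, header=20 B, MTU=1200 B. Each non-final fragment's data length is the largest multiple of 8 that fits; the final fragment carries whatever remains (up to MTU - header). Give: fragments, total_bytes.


Max data per non-final fragment = floor((MTU - header)/8)*8 = floor((1200 - 20)/8)*8 = floor(1180/8)*8 = 1176 B
Final fragment needs no 8-byte alignment: it can carry up to MTU - header = 1180 B
Non-final fragments needed = ceil((payload - 1180) / 1176) = ceil(3812/1176) = ceil(3.2415) = 4
Number of fragments = 4 + 1 = 5
Fragment sizes (data): 4 * 1176 B + 288 B (last, 288 <= 1180 OK)
Total bytes sent = payload + n_frags * header = 4992 + 5*20 = 4992 + 100 = 5092 B

5, 5092


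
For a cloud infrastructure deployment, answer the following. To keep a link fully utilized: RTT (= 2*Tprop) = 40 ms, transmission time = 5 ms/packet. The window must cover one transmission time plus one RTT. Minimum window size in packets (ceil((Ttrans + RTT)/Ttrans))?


Given: Ttrans = 5 ms, RTT = 40 ms (= 2 * Tprop, Tprop = 20 ms)
Time until first ACK returns = Ttrans + RTT = 5 + 40 = 45 ms
Need W * Ttrans >= Ttrans + RTT  ->  W >= (Ttrans + RTT) / Ttrans
(Ttrans + RTT) / Ttrans = 45 / 5 = 9
W_min = ceil(9) = 9

9


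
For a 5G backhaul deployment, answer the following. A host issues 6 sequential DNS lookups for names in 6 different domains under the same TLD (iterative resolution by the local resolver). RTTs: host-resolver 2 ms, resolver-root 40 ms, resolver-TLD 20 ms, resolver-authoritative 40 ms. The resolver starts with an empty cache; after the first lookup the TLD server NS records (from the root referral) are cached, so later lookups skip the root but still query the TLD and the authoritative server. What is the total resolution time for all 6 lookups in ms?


Lookup 1 (cold cache): local + root + TLD + auth = 2 + 40 + 20 + 40 = 102 ms
Lookups 2..6 (TLD NS cached -> skip root; new domain -> still ask TLD and auth): local + TLD + auth = 2 + 20 + 40 = 62 ms each
Remaining 5 lookups: 5 * 62 = 310 ms
Total = 102 + 310 = 412 ms

412


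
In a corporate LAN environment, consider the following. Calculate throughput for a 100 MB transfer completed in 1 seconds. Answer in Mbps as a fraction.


Given: file = 100 MB, time = 1 s
File in Mb = 100 * 8 = 800 Mb
Throughput = 800 / 1 Mbps
Throughput = 800 Mbps

800


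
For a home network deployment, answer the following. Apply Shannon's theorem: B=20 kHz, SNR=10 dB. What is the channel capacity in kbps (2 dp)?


Given: B = 20 kHz, SNR = 10 dB
SNR linear = 10^(10/10) = 10
1 + SNR = 11
log2(11) = 3.4594316186
C = 20 * 1000 * 3.4594316186 = 69188.6324 bps
C = 69.188632 kbps -> 69.19 kbps (2 dp)

69.19


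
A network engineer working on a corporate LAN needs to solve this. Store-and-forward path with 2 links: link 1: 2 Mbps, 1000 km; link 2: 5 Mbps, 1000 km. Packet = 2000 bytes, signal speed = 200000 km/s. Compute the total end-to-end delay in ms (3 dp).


Packet = 2000 bytes = 16000 bits. Store-and-forward: sum (t_trans + t_prop) per link.
Link 1: t_trans = 16000/(2*10^6) s = 8.0000 ms; t_prop = 1000/200000 s = 5.0000 ms; subtotal = 13.0000 ms
Link 2: t_trans = 16000/(5*10^6) s = 3.2000 ms; t_prop = 1000/200000 s = 5.0000 ms; subtotal = 8.2000 ms
End-to-end = 13.0000 + 8.2000 = 21.2000 ms -> 21.200 ms (3 dp)

21.200


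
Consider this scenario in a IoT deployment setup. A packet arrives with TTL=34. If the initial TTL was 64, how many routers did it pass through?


Given: initial TTL = 64, received TTL = 34
Hops = initial TTL - received TTL
Hops = 64 - 34 = 30

30


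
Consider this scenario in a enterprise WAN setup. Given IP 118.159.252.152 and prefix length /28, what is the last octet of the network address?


Given: IP = 118.159.252.152, prefix = /28
Subnet mask = 255.255.255.240
Last octet of IP: 152
Last octet of mask: 240
Network last octet = 152 AND 240 = 144

144


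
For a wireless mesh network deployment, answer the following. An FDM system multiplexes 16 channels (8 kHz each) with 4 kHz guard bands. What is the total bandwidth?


Given: 16 channels, 8 kHz each, guard = 4 kHz
Channel bandwidth = 16 * 8 = 128 kHz
Guard bands = 15 gaps * 4 kHz = 60 kHz
Total = 128 + 60 = 188 kHz

188


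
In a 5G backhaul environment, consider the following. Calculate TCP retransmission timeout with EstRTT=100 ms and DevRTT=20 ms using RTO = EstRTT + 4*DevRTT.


Given: EstRTT = 100 ms, DevRTT = 20 ms
Timeout = EstRTT + 4 * DevRTT
4 * DevRTT = 4 * 20 = 80
Timeout = 100 + 80 = 180 ms

180


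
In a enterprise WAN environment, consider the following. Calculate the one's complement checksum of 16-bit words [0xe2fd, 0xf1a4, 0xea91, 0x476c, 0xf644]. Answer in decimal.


Given words: [0xe2fd, 0xf1a4, 0xea91, 0x476c, 0xf644]
Step 1: Sum all words
Raw sum = 58109 + 61860 + 60049 + 18284 + 63044 = 261346
Step 2: Fold carry: (64738 + 3) = 64741
One's complement = ~64741 & 0xFFFF = 794

794


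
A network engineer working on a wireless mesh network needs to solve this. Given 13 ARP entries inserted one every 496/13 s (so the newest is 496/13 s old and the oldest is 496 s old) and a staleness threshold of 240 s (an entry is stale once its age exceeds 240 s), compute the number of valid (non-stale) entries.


Ages are k * 496/13 s for k = 1..13 (spacing = 38.1538 s).
Entry k is valid iff k * 496/13 <= 240 iff k <= 13 * 240 / 496 = 6.2903
n_valid = floor(6.2903) = 6
(n_stale = 13 - 6 = 7)

6


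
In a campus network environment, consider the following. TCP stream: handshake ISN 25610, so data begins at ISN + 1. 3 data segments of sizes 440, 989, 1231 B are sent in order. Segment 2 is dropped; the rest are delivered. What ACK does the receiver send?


SYN uses sequence number 25610; first data byte = ISN + 1 = 25611.
Segment 1: SEQ = 25611, len = 440 B, covers [25611, 26050]
Segment 2: SEQ = 26051, len = 989 B, covers [26051, 27039] [LOST]
Segment 3: SEQ = 27040, len = 1231 B, covers [27040, 28270]
In-order data received: bytes [25611, 26050] (segments 1..1).
Segment 2 missing -> gap begins at byte 26051; later segments buffered out of order.
Cumulative ACK = next expected in-order byte = 25611 + 440 = 26051

26051


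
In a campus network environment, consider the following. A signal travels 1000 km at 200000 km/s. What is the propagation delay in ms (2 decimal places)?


Given: distance = 1000 km, speed = 200000 km/s
Delay = distance / speed = 1000 / 200000 seconds
Delay in ms = 1000 * 1000 / 200000
Delay = 5.0000 ms
Rounded to 2 dp = 5.00 ms

5.00


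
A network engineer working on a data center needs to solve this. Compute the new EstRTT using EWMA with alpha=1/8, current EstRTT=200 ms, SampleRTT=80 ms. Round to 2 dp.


Given: EstRTT = 200 ms, SampleRTT = 80 ms, alpha = 1/8
New EstRTT = (1 - alpha) * EstRTT + alpha * SampleRTT
(7/8) * 200 = 175
(1/8) * 80 = 10
New EstRTT = 175 + 10 = 185 ms -> 185.00 ms (2 dp)

185.00


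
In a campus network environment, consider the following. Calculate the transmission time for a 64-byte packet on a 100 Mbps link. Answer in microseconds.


Given: packet = 64 bytes, bandwidth = 100 Mbps
Packet in bits = 64 * 8 = 512 bits
Bandwidth = 100 * 10^6 = 100000000 bps
Time = 512 / 100000000 seconds
Time in us = 512 * 10^6 / 100000000 = 5.12

5.12


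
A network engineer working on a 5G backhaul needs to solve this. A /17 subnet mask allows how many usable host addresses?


Given: subnet mask /17
Host bits = 32 - 17 = 15
Total addresses = 2^15 = 32768
Usable hosts = 32768 - 2 (network + broadcast) = 32766

32766


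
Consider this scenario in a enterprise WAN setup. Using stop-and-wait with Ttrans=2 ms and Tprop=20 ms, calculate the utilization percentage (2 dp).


Given: Ttrans = 2 ms, Tprop = 20 ms
RTT = 2 * Tprop = 2 * 20 = 40 ms
U = Ttrans / (Ttrans + RTT)
U = 2 / (2 + 40)
U = 2 / 42 = 0.047619
U% = 4.76%

4.76


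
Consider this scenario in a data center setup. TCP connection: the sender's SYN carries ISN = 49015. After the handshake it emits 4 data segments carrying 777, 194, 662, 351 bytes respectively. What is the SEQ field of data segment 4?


The SYN occupies sequence number ISN = 49015, so the first data byte is ISN + 1 = 49016.
SEQ of data segment i = (ISN + 1) + sum of payload sizes of segments 1..i-1.
Segment 1: SEQ = 49016, payload = 777 bytes
Segment 2: SEQ = 49793, payload = 194 bytes
Segment 3: SEQ = 49987, payload = 662 bytes
Segment 4: SEQ = 50649, payload = 351 bytes
SEQ of segment 4 = 49016 + 777 + 194 + 662 = 50649

50649


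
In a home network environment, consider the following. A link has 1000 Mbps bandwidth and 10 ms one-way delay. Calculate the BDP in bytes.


Given: bandwidth = 1000 Mbps, delay = 10 ms
BDP in bits = 1000 * 10^6 * 10 / 1000
BDP in bits = 10000000
BDP in bytes = 10000000 / 8 = 1250000

1250000


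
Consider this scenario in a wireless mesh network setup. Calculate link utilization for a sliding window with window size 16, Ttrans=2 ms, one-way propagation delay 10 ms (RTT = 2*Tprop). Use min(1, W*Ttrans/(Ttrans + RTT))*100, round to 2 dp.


Given: W = 16, Ttrans = 2 ms, RTT = 20 ms (= 2 * Tprop, Tprop = 10 ms)
Cycle time = Ttrans + RTT = 2 + 20 = 22 ms (first packet sent until its ACK returns)
W * Ttrans = 16 * 2 = 32 ms of sending per cycle
W * Ttrans / (Ttrans + RTT) = 32 / 22 = 1.454545
U = min(1, 1.454545) = 1.000000
U% = 100.00%

100.00


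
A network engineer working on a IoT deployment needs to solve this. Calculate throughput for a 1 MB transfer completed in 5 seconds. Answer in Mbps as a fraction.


Given: file = 1 MB, time = 5 s
File in Mb = 1 * 8 = 8 Mb
Throughput = 8 / 5 Mbps
Throughput = 8/5 Mbps

8/5


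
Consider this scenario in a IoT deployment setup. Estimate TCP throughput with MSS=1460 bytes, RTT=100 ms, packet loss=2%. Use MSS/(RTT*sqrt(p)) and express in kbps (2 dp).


Given: MSS = 1460 bytes, RTT = 100 ms, loss = 2%
RTT in seconds = 100 / 1000 = 0.1
Loss rate = 2% = 0.02
sqrt(loss) = sqrt(0.02) = 0.141421356237
Throughput (bytes/s) = 1460 / (0.1 * 0.141421356237) = 103237.5901
Throughput (kbps) = 103237.5901 * 8 / 1000 = 825.900720 -> 825.90 kbps (2 dp)

825.90


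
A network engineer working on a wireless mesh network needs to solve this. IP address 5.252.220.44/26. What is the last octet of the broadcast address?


Given: IP = 5.252.220.44, prefix = /26
Host bits = 32 - 26 = 6
Network last octet = 44 AND mask = 0
Host part size = 2^6 - 1 = 63
Broadcast last octet = 0 OR 63 = 63

63


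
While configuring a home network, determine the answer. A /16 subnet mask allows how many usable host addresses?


Given: subnet mask /16
Host bits = 32 - 16 = 16
Total addresses = 2^16 = 65536
Usable hosts = 65536 - 2 (network + broadcast) = 65534

65534


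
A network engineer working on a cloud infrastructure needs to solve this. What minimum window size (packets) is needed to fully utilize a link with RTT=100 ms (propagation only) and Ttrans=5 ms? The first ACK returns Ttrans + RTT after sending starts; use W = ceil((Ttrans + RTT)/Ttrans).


Given: Ttrans = 5 ms, RTT = 100 ms (= 2 * Tprop, Tprop = 50 ms)
Time until first ACK returns = Ttrans + RTT = 5 + 100 = 105 ms
Need W * Ttrans >= Ttrans + RTT  ->  W >= (Ttrans + RTT) / Ttrans
(Ttrans + RTT) / Ttrans = 105 / 5 = 21
W_min = ceil(21) = 21

21


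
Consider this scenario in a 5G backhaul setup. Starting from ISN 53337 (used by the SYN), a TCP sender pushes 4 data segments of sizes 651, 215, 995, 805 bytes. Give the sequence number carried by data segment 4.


The SYN occupies sequence number ISN = 53337, so the first data byte is ISN + 1 = 53338.
SEQ of data segment i = (ISN + 1) + sum of payload sizes of segments 1..i-1.
Segment 1: SEQ = 53338, payload = 651 bytes
Segment 2: SEQ = 53989, payload = 215 bytes
Segment 3: SEQ = 54204, payload = 995 bytes
Segment 4: SEQ = 55199, payload = 805 bytes
SEQ of segment 4 = 53338 + 651 + 215 + 995 = 55199

55199


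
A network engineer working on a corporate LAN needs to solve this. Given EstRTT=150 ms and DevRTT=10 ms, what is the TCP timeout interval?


Given: EstRTT = 150 ms, DevRTT = 10 ms
Timeout = EstRTT + 4 * DevRTT
4 * DevRTT = 4 * 10 = 40
Timeout = 150 + 40 = 190 ms

190


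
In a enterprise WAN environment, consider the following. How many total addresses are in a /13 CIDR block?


Given: CIDR prefix /13
Host bits = 32 - 13 = 19
Total addresses = 2^19 = 524288

524288


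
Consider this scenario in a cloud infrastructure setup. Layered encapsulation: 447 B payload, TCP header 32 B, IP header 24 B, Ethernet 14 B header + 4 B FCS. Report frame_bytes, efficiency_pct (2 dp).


TCP segment = 447 + 32 = 479 B
IP packet = 479 + 24 = 503 B
Ethernet frame = 503 + 14 + 4 = 521 B
Efficiency = app / frame = 447 / 521 = 0.857965 = 85.7965% -> 85.80% (2 dp)

521, 85.80


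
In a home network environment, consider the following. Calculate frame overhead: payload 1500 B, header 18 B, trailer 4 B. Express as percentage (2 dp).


Given: payload = 1500 B, header = 18 B, trailer = 4 B
Overhead bytes = header + trailer = 18 + 4 = 22
Total frame = payload + overhead = 1500 + 22 = 1522
Overhead % = 22 / 1522 * 100 = 1.4455% -> 1.45% (2 dp)

1.45


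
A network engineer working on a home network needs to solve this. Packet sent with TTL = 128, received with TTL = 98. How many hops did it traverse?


Given: initial TTL = 128, received TTL = 98
Hops = initial TTL - received TTL
Hops = 128 - 98 = 30

30


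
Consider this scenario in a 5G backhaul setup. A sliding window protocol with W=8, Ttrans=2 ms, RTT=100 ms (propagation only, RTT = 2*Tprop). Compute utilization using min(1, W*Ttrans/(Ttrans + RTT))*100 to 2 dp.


Given: W = 8, Ttrans = 2 ms, RTT = 100 ms (= 2 * Tprop, Tprop = 50 ms)
Cycle time = Ttrans + RTT = 2 + 100 = 102 ms (first packet sent until its ACK returns)
W * Ttrans = 8 * 2 = 16 ms of sending per cycle
W * Ttrans / (Ttrans + RTT) = 16 / 102 = 0.156863
U = min(1, 0.156863) = 0.156863
U% = 15.69%

15.69


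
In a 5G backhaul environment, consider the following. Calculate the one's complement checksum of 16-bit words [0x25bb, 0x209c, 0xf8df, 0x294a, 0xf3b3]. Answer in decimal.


Given words: [0x25bb, 0x209c, 0xf8df, 0x294a, 0xf3b3]
Step 1: Sum all words
Raw sum = 9659 + 8348 + 63711 + 10570 + 62387 = 154675
Step 2: Fold carry: (23603 + 2) = 23605
One's complement = ~23605 & 0xFFFF = 41930

41930


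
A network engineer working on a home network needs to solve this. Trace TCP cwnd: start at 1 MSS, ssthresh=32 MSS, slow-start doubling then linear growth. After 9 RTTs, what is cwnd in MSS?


RTT 0: cwnd = 1 MSS (initial)
RTT 1: cwnd = 2 MSS (slow start, doubled)
RTT 2: cwnd = 4 MSS (slow start, doubled)
RTT 3: cwnd = 8 MSS (slow start, doubled)
RTT 4: cwnd = 16 MSS (slow start, doubled)
RTT 5: cwnd = 32 MSS (slow start, doubled)
RTT 6: cwnd = 33 MSS (congestion avoidance, +1)
RTT 7: cwnd = 34 MSS (congestion avoidance, +1)
RTT 8: cwnd = 35 MSS (congestion avoidance, +1)
RTT 9: cwnd = 36 MSS (congestion avoidance, +1)

36


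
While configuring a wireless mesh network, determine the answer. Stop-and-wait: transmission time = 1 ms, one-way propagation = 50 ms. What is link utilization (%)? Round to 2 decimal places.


Given: Ttrans = 1 ms, Tprop = 50 ms
RTT = 2 * Tprop = 2 * 50 = 100 ms
U = Ttrans / (Ttrans + RTT)
U = 1 / (1 + 100)
U = 1 / 101 = 0.009901
U% = 0.99%

0.99


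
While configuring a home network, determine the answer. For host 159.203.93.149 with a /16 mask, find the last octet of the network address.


Given: IP = 159.203.93.149, prefix = /16
Subnet mask = 255.255.0.0
Last octet of IP: 149
Last octet of mask: 0
Network last octet = 149 AND 0 = 0

0


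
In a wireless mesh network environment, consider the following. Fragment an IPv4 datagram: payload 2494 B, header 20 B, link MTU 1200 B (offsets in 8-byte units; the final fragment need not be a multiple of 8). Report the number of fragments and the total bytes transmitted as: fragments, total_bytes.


Max data per non-final fragment = floor((MTU - header)/8)*8 = floor((1200 - 20)/8)*8 = floor(1180/8)*8 = 1176 B
Final fragment needs no 8-byte alignment: it can carry up to MTU - header = 1180 B
Non-final fragments needed = ceil((payload - 1180) / 1176) = ceil(1314/1176) = ceil(1.1173) = 2
Number of fragments = 2 + 1 = 3
Fragment sizes (data): 2 * 1176 B + 142 B (last, 142 <= 1180 OK)
Total bytes sent = payload + n_frags * header = 2494 + 3*20 = 2494 + 60 = 2554 B

3, 2554


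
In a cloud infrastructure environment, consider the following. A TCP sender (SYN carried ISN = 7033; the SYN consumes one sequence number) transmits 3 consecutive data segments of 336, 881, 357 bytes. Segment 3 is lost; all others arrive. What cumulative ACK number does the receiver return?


SYN uses sequence number 7033; first data byte = ISN + 1 = 7034.
Segment 1: SEQ = 7034, len = 336 B, covers [7034, 7369]
Segment 2: SEQ = 7370, len = 881 B, covers [7370, 8250]
Segment 3: SEQ = 8251, len = 357 B, covers [8251, 8607] [LOST]
In-order data received: bytes [7034, 8250] (segments 1..2).
Segment 3 missing -> gap begins at byte 8251.
Cumulative ACK = next expected in-order byte = 7034 + 336 + 881 = 8251

8251


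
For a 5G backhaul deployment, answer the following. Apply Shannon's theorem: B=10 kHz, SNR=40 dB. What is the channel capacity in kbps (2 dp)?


Given: B = 10 kHz, SNR = 40 dB
SNR linear = 10^(40/10) = 10000
1 + SNR = 10001
log2(10001) = 13.2878566418
C = 10 * 1000 * 13.2878566418 = 132878.5664 bps
C = 132.878566 kbps -> 132.88 kbps (2 dp)

132.88


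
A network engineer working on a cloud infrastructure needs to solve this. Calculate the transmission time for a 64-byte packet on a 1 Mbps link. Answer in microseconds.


Given: packet = 64 bytes, bandwidth = 1 Mbps
Packet in bits = 64 * 8 = 512 bits
Bandwidth = 1 * 10^6 = 1000000 bps
Time = 512 / 1000000 seconds
Time in us = 512 * 10^6 / 1000000 = 512

512


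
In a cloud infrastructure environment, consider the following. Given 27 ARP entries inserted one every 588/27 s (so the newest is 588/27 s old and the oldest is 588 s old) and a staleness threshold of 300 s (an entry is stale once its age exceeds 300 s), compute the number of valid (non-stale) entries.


Ages are k * 588/27 s for k = 1..27 (spacing = 21.7778 s).
Entry k is valid iff k * 588/27 <= 300 iff k <= 27 * 300 / 588 = 13.7755
n_valid = floor(13.7755) = 13
(n_stale = 27 - 13 = 14)

13


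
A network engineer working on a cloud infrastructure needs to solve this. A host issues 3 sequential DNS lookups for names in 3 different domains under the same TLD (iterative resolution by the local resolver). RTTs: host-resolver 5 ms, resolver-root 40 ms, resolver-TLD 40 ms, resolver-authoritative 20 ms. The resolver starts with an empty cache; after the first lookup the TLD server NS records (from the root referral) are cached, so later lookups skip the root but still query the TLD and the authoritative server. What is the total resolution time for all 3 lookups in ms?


Lookup 1 (cold cache): local + root + TLD + auth = 5 + 40 + 40 + 20 = 105 ms
Lookups 2..3 (TLD NS cached -> skip root; new domain -> still ask TLD and auth): local + TLD + auth = 5 + 40 + 20 = 65 ms each
Remaining 2 lookups: 2 * 65 = 130 ms
Total = 105 + 130 = 235 ms

235


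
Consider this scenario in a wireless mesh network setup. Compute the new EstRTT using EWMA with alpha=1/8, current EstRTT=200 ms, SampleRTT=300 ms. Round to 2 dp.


Given: EstRTT = 200 ms, SampleRTT = 300 ms, alpha = 1/8
New EstRTT = (1 - alpha) * EstRTT + alpha * SampleRTT
(7/8) * 200 = 175
(1/8) * 300 = 37.5
New EstRTT = 175 + 37.5 = 212.5 ms -> 212.50 ms (2 dp)

212.50


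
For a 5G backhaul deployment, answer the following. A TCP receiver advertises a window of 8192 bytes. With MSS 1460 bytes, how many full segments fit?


Given: RWND = 8192 bytes, MSS = 1460 bytes
Full segments = floor(RWND / MSS)
Full segments = floor(8192 / 1460)
Full segments = floor(5.611) = 5

5


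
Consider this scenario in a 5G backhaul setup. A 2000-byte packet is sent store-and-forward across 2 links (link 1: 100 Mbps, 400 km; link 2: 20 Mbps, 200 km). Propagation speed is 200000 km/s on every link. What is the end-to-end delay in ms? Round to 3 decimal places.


Packet = 2000 bytes = 16000 bits. Store-and-forward: sum (t_trans + t_prop) per link.
Link 1: t_trans = 16000/(100*10^6) s = 0.1600 ms; t_prop = 400/200000 s = 2.0000 ms; subtotal = 2.1600 ms
Link 2: t_trans = 16000/(20*10^6) s = 0.8000 ms; t_prop = 200/200000 s = 1.0000 ms; subtotal = 1.8000 ms
End-to-end = 2.1600 + 1.8000 = 3.9600 ms -> 3.960 ms (3 dp)

3.960


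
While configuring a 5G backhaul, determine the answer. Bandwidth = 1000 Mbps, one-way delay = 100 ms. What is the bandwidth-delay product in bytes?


Given: bandwidth = 1000 Mbps, delay = 100 ms
BDP in bits = 1000 * 10^6 * 100 / 1000
BDP in bits = 100000000
BDP in bytes = 100000000 / 8 = 12500000

12500000


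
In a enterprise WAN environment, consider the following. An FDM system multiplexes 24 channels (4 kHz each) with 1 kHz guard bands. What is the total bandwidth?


Given: 24 channels, 4 kHz each, guard = 1 kHz
Channel bandwidth = 24 * 4 = 96 kHz
Guard bands = 23 gaps * 1 kHz = 23 kHz
Total = 96 + 23 = 119 kHz

119


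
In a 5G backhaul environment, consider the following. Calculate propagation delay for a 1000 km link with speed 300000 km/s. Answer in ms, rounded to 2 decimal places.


Given: distance = 1000 km, speed = 300000 km/s
Delay = distance / speed = 1000 / 300000 seconds
Delay in ms = 1000 * 1000 / 300000
Delay = 3.3333 ms
Rounded to 2 dp = 3.33 ms

3.33


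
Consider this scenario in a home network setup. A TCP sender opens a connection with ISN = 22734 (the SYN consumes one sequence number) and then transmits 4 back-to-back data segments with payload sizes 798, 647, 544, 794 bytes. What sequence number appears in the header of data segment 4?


The SYN occupies sequence number ISN = 22734, so the first data byte is ISN + 1 = 22735.
SEQ of data segment i = (ISN + 1) + sum of payload sizes of segments 1..i-1.
Segment 1: SEQ = 22735, payload = 798 bytes
Segment 2: SEQ = 23533, payload = 647 bytes
Segment 3: SEQ = 24180, payload = 544 bytes
Segment 4: SEQ = 24724, payload = 794 bytes
SEQ of segment 4 = 22735 + 798 + 647 + 544 = 24724

24724


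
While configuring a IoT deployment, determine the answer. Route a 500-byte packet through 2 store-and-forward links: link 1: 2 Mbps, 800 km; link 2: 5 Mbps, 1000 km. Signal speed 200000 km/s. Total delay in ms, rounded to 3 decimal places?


Packet = 500 bytes = 4000 bits. Store-and-forward: sum (t_trans + t_prop) per link.
Link 1: t_trans = 4000/(2*10^6) s = 2.0000 ms; t_prop = 800/200000 s = 4.0000 ms; subtotal = 6.0000 ms
Link 2: t_trans = 4000/(5*10^6) s = 0.8000 ms; t_prop = 1000/200000 s = 5.0000 ms; subtotal = 5.8000 ms
End-to-end = 6.0000 + 5.8000 = 11.8000 ms -> 11.800 ms (3 dp)

11.800


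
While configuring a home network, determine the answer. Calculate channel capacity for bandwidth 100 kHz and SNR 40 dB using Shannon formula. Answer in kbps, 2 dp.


Given: B = 100 kHz, SNR = 40 dB
SNR linear = 10^(40/10) = 10000
1 + SNR = 10001
log2(10001) = 13.2878566418
C = 100 * 1000 * 13.2878566418 = 1328785.6642 bps
C = 1328.785664 kbps -> 1328.79 kbps (2 dp)

1328.79


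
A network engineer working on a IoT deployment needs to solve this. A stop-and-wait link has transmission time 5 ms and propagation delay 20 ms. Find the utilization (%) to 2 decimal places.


Given: Ttrans = 5 ms, Tprop = 20 ms
RTT = 2 * Tprop = 2 * 20 = 40 ms
U = Ttrans / (Ttrans + RTT)
U = 5 / (5 + 40)
U = 5 / 45 = 0.111111
U% = 11.11%

11.11


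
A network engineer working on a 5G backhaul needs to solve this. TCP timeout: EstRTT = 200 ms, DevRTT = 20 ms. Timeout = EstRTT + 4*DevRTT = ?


Given: EstRTT = 200 ms, DevRTT = 20 ms
Timeout = EstRTT + 4 * DevRTT
4 * DevRTT = 4 * 20 = 80
Timeout = 200 + 80 = 280 ms

280


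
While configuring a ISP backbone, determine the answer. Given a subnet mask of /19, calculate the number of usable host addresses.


Given: subnet mask /19
Host bits = 32 - 19 = 13
Total addresses = 2^13 = 8192
Usable hosts = 8192 - 2 (network + broadcast) = 8190

8190


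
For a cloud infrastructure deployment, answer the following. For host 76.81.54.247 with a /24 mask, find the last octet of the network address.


Given: IP = 76.81.54.247, prefix = /24
Subnet mask = 255.255.255.0
Last octet of IP: 247
Last octet of mask: 0
Network last octet = 247 AND 0 = 0

0


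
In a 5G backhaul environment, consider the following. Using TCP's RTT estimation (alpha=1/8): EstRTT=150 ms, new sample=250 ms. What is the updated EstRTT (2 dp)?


Given: EstRTT = 150 ms, SampleRTT = 250 ms, alpha = 1/8
New EstRTT = (1 - alpha) * EstRTT + alpha * SampleRTT
(7/8) * 150 = 131.25
(1/8) * 250 = 31.25
New EstRTT = 131.25 + 31.25 = 162.5 ms -> 162.50 ms (2 dp)

162.50


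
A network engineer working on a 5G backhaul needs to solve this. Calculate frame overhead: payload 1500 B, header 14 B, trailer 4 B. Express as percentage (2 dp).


Given: payload = 1500 B, header = 14 B, trailer = 4 B
Overhead bytes = header + trailer = 14 + 4 = 18
Total frame = payload + overhead = 1500 + 18 = 1518
Overhead % = 18 / 1518 * 100 = 1.1858% -> 1.19% (2 dp)

1.19


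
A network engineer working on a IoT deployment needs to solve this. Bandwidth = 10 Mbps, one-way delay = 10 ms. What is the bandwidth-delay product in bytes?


Given: bandwidth = 10 Mbps, delay = 10 ms
BDP in bits = 10 * 10^6 * 10 / 1000
BDP in bits = 100000
BDP in bytes = 100000 / 8 = 12500

12500


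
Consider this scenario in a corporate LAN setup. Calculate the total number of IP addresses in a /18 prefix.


Given: CIDR prefix /18
Host bits = 32 - 18 = 14
Total addresses = 2^14 = 16384

16384


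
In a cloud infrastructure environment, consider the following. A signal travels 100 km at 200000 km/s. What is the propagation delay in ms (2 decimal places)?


Given: distance = 100 km, speed = 200000 km/s
Delay = distance / speed = 100 / 200000 seconds
Delay in ms = 100 * 1000 / 200000
Delay = 0.5000 ms
Rounded to 2 dp = 0.50 ms

0.50


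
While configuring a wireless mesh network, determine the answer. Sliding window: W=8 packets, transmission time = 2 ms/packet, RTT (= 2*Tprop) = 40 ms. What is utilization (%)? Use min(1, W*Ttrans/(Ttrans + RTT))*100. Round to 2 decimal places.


Given: W = 8, Ttrans = 2 ms, RTT = 40 ms (= 2 * Tprop, Tprop = 20 ms)
Cycle time = Ttrans + RTT = 2 + 40 = 42 ms (first packet sent until its ACK returns)
W * Ttrans = 8 * 2 = 16 ms of sending per cycle
W * Ttrans / (Ttrans + RTT) = 16 / 42 = 0.380952
U = min(1, 0.380952) = 0.380952
U% = 38.10%

38.10


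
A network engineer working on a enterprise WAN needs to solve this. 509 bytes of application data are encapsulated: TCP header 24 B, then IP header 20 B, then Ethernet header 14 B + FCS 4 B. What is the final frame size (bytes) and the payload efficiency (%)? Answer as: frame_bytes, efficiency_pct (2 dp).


TCP segment = 509 + 24 = 533 B
IP packet = 533 + 20 = 553 B
Ethernet frame = 553 + 14 + 4 = 571 B
Efficiency = app / frame = 509 / 571 = 0.891419 = 89.1419% -> 89.14% (2 dp)

571, 89.14


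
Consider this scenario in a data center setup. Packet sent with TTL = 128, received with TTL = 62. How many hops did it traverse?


Given: initial TTL = 128, received TTL = 62
Hops = initial TTL - received TTL
Hops = 128 - 62 = 66

66


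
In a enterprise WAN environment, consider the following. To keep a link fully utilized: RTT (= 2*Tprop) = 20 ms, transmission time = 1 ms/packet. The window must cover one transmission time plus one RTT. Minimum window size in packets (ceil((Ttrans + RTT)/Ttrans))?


Given: Ttrans = 1 ms, RTT = 20 ms (= 2 * Tprop, Tprop = 10 ms)
Time until first ACK returns = Ttrans + RTT = 1 + 20 = 21 ms
Need W * Ttrans >= Ttrans + RTT  ->  W >= (Ttrans + RTT) / Ttrans
(Ttrans + RTT) / Ttrans = 21 / 1 = 21
W_min = ceil(21) = 21

21


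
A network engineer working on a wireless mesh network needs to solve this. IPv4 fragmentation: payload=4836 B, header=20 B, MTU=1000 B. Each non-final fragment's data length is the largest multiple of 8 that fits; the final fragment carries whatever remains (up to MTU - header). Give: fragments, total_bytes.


Max data per non-final fragment = floor((MTU - header)/8)*8 = floor((1000 - 20)/8)*8 = floor(980/8)*8 = 976 B
Final fragment needs no 8-byte alignment: it can carry up to MTU - header = 980 B
Non-final fragments needed = ceil((payload - 980) / 976) = ceil(3856/976) = ceil(3.9508) = 4
Number of fragments = 4 + 1 = 5
Fragment sizes (data): 4 * 976 B + 932 B (last, 932 <= 980 OK)
Total bytes sent = payload + n_frags * header = 4836 + 5*20 = 4836 + 100 = 4936 B

5, 4936


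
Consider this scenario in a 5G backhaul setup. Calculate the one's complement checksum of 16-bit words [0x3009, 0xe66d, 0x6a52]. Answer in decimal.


Given words: [0x3009, 0xe66d, 0x6a52]
Step 1: Sum all words
Raw sum = 12297 + 58989 + 27218 = 98504
Step 2: Fold carry: (32968 + 1) = 32969
One's complement = ~32969 & 0xFFFF = 32566

32566


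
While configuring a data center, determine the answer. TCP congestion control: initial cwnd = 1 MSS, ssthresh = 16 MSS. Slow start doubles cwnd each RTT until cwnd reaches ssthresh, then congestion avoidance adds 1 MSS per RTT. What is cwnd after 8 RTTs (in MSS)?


RTT 0: cwnd = 1 MSS (initial)
RTT 1: cwnd = 2 MSS (slow start, doubled)
RTT 2: cwnd = 4 MSS (slow start, doubled)
RTT 3: cwnd = 8 MSS (slow start, doubled)
RTT 4: cwnd = 16 MSS (slow start, doubled)
RTT 5: cwnd = 17 MSS (congestion avoidance, +1)
RTT 6: cwnd = 18 MSS (congestion avoidance, +1)
RTT 7: cwnd = 19 MSS (congestion avoidance, +1)
RTT 8: cwnd = 20 MSS (congestion avoidance, +1)

20


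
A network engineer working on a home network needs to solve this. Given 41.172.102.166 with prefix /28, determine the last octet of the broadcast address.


Given: IP = 41.172.102.166, prefix = /28
Host bits = 32 - 28 = 4
Network last octet = 166 AND mask = 160
Host part size = 2^4 - 1 = 15
Broadcast last octet = 160 OR 15 = 175

175


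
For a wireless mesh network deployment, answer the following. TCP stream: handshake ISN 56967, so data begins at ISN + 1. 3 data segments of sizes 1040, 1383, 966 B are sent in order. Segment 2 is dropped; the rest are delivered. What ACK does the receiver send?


SYN uses sequence number 56967; first data byte = ISN + 1 = 56968.
Segment 1: SEQ = 56968, len = 1040 B, covers [56968, 58007]
Segment 2: SEQ = 58008, len = 1383 B, covers [58008, 59390] [LOST]
Segment 3: SEQ = 59391, len = 966 B, covers [59391, 60356]
In-order data received: bytes [56968, 58007] (segments 1..1).
Segment 2 missing -> gap begins at byte 58008; later segments buffered out of order.
Cumulative ACK = next expected in-order byte = 56968 + 1040 = 58008

58008


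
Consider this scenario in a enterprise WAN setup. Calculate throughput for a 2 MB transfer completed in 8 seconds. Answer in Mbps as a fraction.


Given: file = 2 MB, time = 8 s
File in Mb = 2 * 8 = 16 Mb
Throughput = 16 / 8 Mbps
Throughput = 2 Mbps

2


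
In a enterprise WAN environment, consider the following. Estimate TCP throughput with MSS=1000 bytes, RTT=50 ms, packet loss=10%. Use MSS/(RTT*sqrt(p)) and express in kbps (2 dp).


Given: MSS = 1000 bytes, RTT = 50 ms, loss = 10%
RTT in seconds = 50 / 1000 = 0.05
Loss rate = 10% = 0.1
sqrt(loss) = sqrt(0.1) = 0.316227766017
Throughput (bytes/s) = 1000 / (0.05 * 0.316227766017) = 63245.5532
Throughput (kbps) = 63245.5532 * 8 / 1000 = 505.964426 -> 505.96 kbps (2 dp)

505.96


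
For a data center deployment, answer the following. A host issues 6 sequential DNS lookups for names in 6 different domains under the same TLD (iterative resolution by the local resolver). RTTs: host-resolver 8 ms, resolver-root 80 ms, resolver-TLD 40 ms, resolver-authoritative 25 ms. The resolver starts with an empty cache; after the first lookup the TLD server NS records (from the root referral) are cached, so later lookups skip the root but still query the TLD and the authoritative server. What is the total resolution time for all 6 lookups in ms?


Lookup 1 (cold cache): local + root + TLD + auth = 8 + 80 + 40 + 25 = 153 ms
Lookups 2..6 (TLD NS cached -> skip root; new domain -> still ask TLD and auth): local + TLD + auth = 8 + 40 + 25 = 73 ms each
Remaining 5 lookups: 5 * 73 = 365 ms
Total = 153 + 365 = 518 ms

518


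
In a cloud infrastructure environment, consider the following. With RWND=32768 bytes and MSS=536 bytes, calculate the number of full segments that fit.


Given: RWND = 32768 bytes, MSS = 536 bytes
Full segments = floor(RWND / MSS)
Full segments = floor(32768 / 536)
Full segments = floor(61.1343) = 61

61


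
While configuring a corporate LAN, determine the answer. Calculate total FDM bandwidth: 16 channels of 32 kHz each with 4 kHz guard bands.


Given: 16 channels, 32 kHz each, guard = 4 kHz
Channel bandwidth = 16 * 32 = 512 kHz
Guard bands = 15 gaps * 4 kHz = 60 kHz
Total = 512 + 60 = 572 kHz

572


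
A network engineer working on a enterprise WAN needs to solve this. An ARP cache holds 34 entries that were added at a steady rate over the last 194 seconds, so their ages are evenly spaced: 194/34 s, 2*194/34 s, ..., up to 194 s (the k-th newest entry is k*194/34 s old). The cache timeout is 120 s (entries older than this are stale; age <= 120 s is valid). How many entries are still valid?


Ages are k * 194/34 s for k = 1..34 (spacing = 5.7059 s).
Entry k is valid iff k * 194/34 <= 120 iff k <= 34 * 120 / 194 = 21.0309
n_valid = floor(21.0309) = 21
(n_stale = 34 - 21 = 13)

21


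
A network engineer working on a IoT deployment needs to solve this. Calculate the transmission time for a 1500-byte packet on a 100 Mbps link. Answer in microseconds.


Given: packet = 1500 bytes, bandwidth = 100 Mbps
Packet in bits = 1500 * 8 = 12000 bits
Bandwidth = 100 * 10^6 = 100000000 bps
Time = 12000 / 100000000 seconds
Time in us = 12000 * 10^6 / 100000000 = 120

120


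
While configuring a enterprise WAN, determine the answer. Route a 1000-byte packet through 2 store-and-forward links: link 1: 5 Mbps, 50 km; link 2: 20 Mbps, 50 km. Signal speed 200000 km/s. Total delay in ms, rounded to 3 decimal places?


Packet = 1000 bytes = 8000 bits. Store-and-forward: sum (t_trans + t_prop) per link.
Link 1: t_trans = 8000/(5*10^6) s = 1.6000 ms; t_prop = 50/200000 s = 0.2500 ms; subtotal = 1.8500 ms
Link 2: t_trans = 8000/(20*10^6) s = 0.4000 ms; t_prop = 50/200000 s = 0.2500 ms; subtotal = 0.6500 ms
End-to-end = 1.8500 + 0.6500 = 2.5000 ms -> 2.500 ms (3 dp)

2.500


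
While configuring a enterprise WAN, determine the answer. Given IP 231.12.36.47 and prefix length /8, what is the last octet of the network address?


Given: IP = 231.12.36.47, prefix = /8
Subnet mask = 255.0.0.0
Last octet of IP: 47
Last octet of mask: 0
Network last octet = 47 AND 0 = 0

0


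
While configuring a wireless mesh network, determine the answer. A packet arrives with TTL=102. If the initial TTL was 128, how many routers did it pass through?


Given: initial TTL = 128, received TTL = 102
Hops = initial TTL - received TTL
Hops = 128 - 102 = 26

26


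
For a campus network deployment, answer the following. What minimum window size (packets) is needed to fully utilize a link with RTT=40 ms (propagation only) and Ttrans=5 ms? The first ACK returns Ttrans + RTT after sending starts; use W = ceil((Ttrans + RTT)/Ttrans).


Given: Ttrans = 5 ms, RTT = 40 ms (= 2 * Tprop, Tprop = 20 ms)
Time until first ACK returns = Ttrans + RTT = 5 + 40 = 45 ms
Need W * Ttrans >= Ttrans + RTT  ->  W >= (Ttrans + RTT) / Ttrans
(Ttrans + RTT) / Ttrans = 45 / 5 = 9
W_min = ceil(9) = 9

9
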